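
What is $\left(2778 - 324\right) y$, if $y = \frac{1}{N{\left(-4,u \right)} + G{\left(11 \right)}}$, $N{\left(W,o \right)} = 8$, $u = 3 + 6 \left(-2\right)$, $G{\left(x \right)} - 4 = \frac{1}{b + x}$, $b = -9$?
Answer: $\frac{4908}{25} \approx 196.32$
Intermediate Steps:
$G{\left(x \right)} = 4 + \frac{1}{-9 + x}$
$u = -9$ ($u = 3 - 12 = -9$)
$y = \frac{2}{25}$ ($y = \frac{1}{8 + \frac{-35 + 4 \cdot 11}{-9 + 11}} = \frac{1}{8 + \frac{-35 + 44}{2}} = \frac{1}{8 + \frac{1}{2} \cdot 9} = \frac{1}{8 + \frac{9}{2}} = \frac{1}{\frac{25}{2}} = \frac{2}{25} \approx 0.08$)
$\left(2778 - 324\right) y = \left(2778 - 324\right) \frac{2}{25} = 2454 \cdot \frac{2}{25} = \frac{4908}{25}$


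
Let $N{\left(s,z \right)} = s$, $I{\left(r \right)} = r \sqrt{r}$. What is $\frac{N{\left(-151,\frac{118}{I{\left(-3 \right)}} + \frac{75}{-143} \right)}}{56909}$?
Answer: $- \frac{151}{56909} \approx -0.0026534$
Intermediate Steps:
$I{\left(r \right)} = r^{\frac{3}{2}}$
$\frac{N{\left(-151,\frac{118}{I{\left(-3 \right)}} + \frac{75}{-143} \right)}}{56909} = - \frac{151}{56909}$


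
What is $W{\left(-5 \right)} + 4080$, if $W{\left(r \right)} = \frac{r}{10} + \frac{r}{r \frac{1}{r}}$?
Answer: $\frac{8149}{2} \approx 4074.5$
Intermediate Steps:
$W{\left(r \right)} = \frac{11 r}{10}$ ($W{\left(r \right)} = r \frac{1}{10} + \frac{r}{1} = \frac{r}{10} + r 1 = \frac{r}{10} + r = \frac{11 r}{10}$)
$W{\left(-5 \right)} + 4080 = \frac{11}{10} \left(-5\right) + 4080 = - \frac{11}{2} + 4080 = \frac{8149}{2}$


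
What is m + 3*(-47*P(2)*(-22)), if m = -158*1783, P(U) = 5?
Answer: -266204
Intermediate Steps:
m = -281714
m + 3*(-47*P(2)*(-22)) = -281714 + 3*(-47*5*(-22)) = -281714 + 3*(-235*(-22)) = -281714 + 3*5170 = -281714 + 15510 = -266204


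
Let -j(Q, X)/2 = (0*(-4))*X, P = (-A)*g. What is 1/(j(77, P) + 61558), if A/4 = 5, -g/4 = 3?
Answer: 1/61558 ≈ 1.6245e-5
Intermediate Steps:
g = -12 (g = -4*3 = -12)
A = 20 (A = 4*5 = 20)
P = 240 (P = -1*20*(-12) = -20*(-12) = 240)
j(Q, X) = 0 (j(Q, X) = -2*0*(-4)*X = -0*X = -2*0 = 0)
1/(j(77, P) + 61558) = 1/(0 + 61558) = 1/61558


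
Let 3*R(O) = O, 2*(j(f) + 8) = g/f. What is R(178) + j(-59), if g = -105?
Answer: 18487/354 ≈ 52.223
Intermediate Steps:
j(f) = -8 - 105/(2*f) (j(f) = -8 + (-105/f)/2 = -8 - 105/(2*f))
R(O) = O/3
R(178) + j(-59) = (1/3)*178 + (-8 - 105/2/(-59)) = 178/3 + (-8 - 105/2*(-1/59)) = 178/3 + (-8 + 105/118) = 178/3 - 839/118 = 18487/354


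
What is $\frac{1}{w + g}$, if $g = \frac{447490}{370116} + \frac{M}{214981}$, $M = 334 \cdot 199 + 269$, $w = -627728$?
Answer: $- \frac{1729737126}{1085801798335403} \approx -1.5931 \cdot 10^{-6}$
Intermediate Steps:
$M = 66735$ ($M = 66466 + 269 = 66735$)
$g = \frac{2628294325}{1729737126}$ ($g = \frac{447490}{370116} + \frac{66735}{214981} = 447490 \cdot \frac{1}{370116} + 66735 \cdot \frac{1}{214981} = \frac{223745}{185058} + \frac{66735}{214981} = \frac{2628294325}{1729737126} \approx 1.5195$)
$\frac{1}{w + g} = \frac{1}{-627728 + \frac{2628294325}{1729737126}} = \frac{1}{- \frac{1085801798335403}{1729737126}} = - \frac{1729737126}{1085801798335403}$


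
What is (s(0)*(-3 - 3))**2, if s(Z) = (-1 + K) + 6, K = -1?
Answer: 576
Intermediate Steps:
s(Z) = 4 (s(Z) = (-1 - 1) + 6 = -2 + 6 = 4)
(s(0)*(-3 - 3))**2 = (4*(-3 - 3))**2 = (4*(-6))**2 = (-24)**2 = 576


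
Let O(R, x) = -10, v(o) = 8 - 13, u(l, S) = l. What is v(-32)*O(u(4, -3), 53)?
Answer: 50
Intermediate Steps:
v(o) = -5
v(-32)*O(u(4, -3), 53) = -5*(-10) = 50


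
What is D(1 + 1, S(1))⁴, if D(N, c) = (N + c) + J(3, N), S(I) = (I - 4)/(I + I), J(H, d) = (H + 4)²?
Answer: 96059601/16 ≈ 6.0037e+6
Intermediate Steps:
J(H, d) = (4 + H)²
S(I) = (-4 + I)/(2*I) (S(I) = (-4 + I)/((2*I)) = (-4 + I)*(1/(2*I)) = (-4 + I)/(2*I))
D(N, c) = 49 + N + c (D(N, c) = (N + c) + (4 + 3)² = (N + c) + 7² = (N + c) + 49 = 49 + N + c)
D(1 + 1, S(1))⁴ = (49 + (1 + 1) + (½)*(-4 + 1)/1)⁴ = (49 + 2 + (½)*1*(-3))⁴ = (49 + 2 - 3/2)⁴ = (99/2)⁴ = 96059601/16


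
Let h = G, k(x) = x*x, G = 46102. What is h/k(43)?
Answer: 46102/1849 ≈ 24.933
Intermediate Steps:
k(x) = x²
h = 46102
h/k(43) = 46102/(43²) = 46102/1849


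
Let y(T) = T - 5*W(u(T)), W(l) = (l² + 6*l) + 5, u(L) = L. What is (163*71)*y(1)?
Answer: -682807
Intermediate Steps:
W(l) = 5 + l² + 6*l
y(T) = -25 - 29*T - 5*T² (y(T) = T - 5*(5 + T² + 6*T) = T - (25 + 5*T² + 30*T) = T + (-25 - 30*T - 5*T²) = -25 - 29*T - 5*T²)
(163*71)*y(1) = (163*71)*(-25 - 29*1 - 5*1²) = 11573*(-25 - 29 - 5*1) = 11573*(-25 - 29 - 5) = 11573*(-59) = -682807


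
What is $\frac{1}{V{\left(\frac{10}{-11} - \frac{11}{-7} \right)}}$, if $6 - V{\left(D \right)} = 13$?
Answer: $- \frac{1}{7} \approx -0.14286$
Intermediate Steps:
$V{\left(D \right)} = -7$ ($V{\left(D \right)} = 6 - 13 = -7$)
$\frac{1}{V{\left(\frac{10}{-11} - \frac{11}{-7} \right)}} = \frac{1}{-7} = - \frac{1}{7}$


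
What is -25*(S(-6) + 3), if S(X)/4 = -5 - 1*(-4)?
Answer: 25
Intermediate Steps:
S(X) = -4 (S(X) = 4*(-5 - 1*(-4)) = 4*(-5 + 4) = 4*(-1) = -4)
-25*(S(-6) + 3) = -25*(-4 + 3) = -25*(-1) = 25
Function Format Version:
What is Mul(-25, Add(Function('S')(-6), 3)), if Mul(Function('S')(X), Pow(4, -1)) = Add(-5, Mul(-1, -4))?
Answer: 25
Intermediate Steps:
Function('S')(X) = -4 (Function('S')(X) = Mul(4, Add(-5, Mul(-1, -4))) = Mul(4, Add(-5, 4)) = Mul(4, -1) = -4)
Mul(-25, Add(Function('S')(-6), 3)) = Mul(-25, Add(-4, 3)) = Mul(-25, -1) = 25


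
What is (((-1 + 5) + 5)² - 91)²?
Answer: 100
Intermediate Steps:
(((-1 + 5) + 5)² - 91)² = ((4 + 5)² - 91)² = (9² - 91)² = (81 - 91)² = (-10)² = 100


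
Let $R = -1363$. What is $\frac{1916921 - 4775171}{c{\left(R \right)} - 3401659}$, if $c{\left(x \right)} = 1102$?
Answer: $\frac{952750}{1133519} \approx 0.84052$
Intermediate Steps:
$\frac{1916921 - 4775171}{c{\left(R \right)} - 3401659} = \frac{1916921 - 4775171}{1102 - 3401659} = - \frac{2858250}{-3400557} = \left(-2858250\right) \left(- \frac{1}{3400557}\right) = \frac{952750}{1133519}$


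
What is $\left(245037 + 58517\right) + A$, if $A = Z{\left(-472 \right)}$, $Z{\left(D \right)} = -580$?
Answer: $302974$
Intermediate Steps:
$A = -580$
$\left(245037 + 58517\right) + A = \left(245037 + 58517\right) - 580 = 303554 - 580 = 302974$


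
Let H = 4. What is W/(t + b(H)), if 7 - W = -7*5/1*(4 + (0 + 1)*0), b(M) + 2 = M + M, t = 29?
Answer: 21/5 ≈ 4.2000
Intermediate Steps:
b(M) = -2 + 2*M (b(M) = -2 + (M + M) = -2 + 2*M)
W = 147 (W = 7 - (-7)*(5/1)*(4 + (0 + 1)*0) = 7 - (-7)*(5*1)*(4 + 1*0) = 7 - (-7)*5*(4 + 0) = 7 - (-7)*5*4 = 7 - (-7)*20 = 7 - 1*(-140) = 7 + 140 = 147)
W/(t + b(H)) = 147/(29 + (-2 + 2*4)) = 147/(29 + (-2 + 8)) = 147/(29 + 6) = 147/35 = 147*(1/35) = 21/5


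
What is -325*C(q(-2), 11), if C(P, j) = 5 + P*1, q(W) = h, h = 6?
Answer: -3575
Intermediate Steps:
q(W) = 6
C(P, j) = 5 + P
-325*C(q(-2), 11) = -325*(5 + 6) = -325*11 = -3575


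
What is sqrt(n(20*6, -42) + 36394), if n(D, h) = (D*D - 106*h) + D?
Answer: sqrt(55366) ≈ 235.30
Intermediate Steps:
n(D, h) = D + D**2 - 106*h (n(D, h) = (D**2 - 106*h) + D = D + D**2 - 106*h)
sqrt(n(20*6, -42) + 36394) = sqrt((20*6 + (20*6)**2 - 106*(-42)) + 36394) = sqrt((120 + 120**2 + 4452) + 36394) = sqrt((120 + 14400 + 4452) + 36394) = sqrt(18972 + 36394) = sqrt(55366)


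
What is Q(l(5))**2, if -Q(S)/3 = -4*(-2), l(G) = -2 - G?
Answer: 576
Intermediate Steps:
Q(S) = -24 (Q(S) = -(-12)*(-2) = -3*8 = -24)
Q(l(5))**2 = (-24)**2 = 576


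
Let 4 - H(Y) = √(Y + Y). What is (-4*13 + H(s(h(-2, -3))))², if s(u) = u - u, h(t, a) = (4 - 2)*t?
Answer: 2304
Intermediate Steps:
h(t, a) = 2*t
s(u) = 0
H(Y) = 4 - √2*√Y (H(Y) = 4 - √(Y + Y) = 4 - √(2*Y) = 4 - √2*√Y)
(-4*13 + H(s(h(-2, -3))))² = (-4*13 + (4 - √2*√0))² = (-52 + (4 - 1*√2*0))² = (-52 + (4 + 0))² = (-52 + 4)² = (-48)² = 2304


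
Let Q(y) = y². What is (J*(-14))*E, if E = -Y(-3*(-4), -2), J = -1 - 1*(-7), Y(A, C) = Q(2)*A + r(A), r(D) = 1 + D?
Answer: 5124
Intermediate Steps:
Y(A, C) = 1 + 5*A (Y(A, C) = 2²*A + (1 + A) = 4*A + (1 + A) = 1 + 5*A)
J = 6 (J = -1 + 7 = 6)
E = -61 (E = -(1 + 5*(-3*(-4))) = -(1 + 5*12) = -(1 + 60) = -1*61 = -61)
(J*(-14))*E = (6*(-14))*(-61) = -84*(-61) = 5124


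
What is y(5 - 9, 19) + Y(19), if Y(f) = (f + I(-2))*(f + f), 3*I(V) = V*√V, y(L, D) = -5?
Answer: 717 - 76*I*√2/3 ≈ 717.0 - 35.827*I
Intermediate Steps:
I(V) = V^(3/2)/3 (I(V) = (V*√V)/3 = V^(3/2)/3)
Y(f) = 2*f*(f - 2*I*√2/3) (Y(f) = (f + (-2)^(3/2)/3)*(f + f) = (f + (-2*I*√2)/3)*(2*f) = (f - 2*I*√2/3)*(2*f) = 2*f*(f - 2*I*√2/3))
y(5 - 9, 19) + Y(19) = -5 + (⅔)*19*(3*19 - 2*I*√2) = -5 + (⅔)*19*(57 - 2*I*√2) = -5 + (722 - 76*I*√2/3) = 717 - 76*I*√2/3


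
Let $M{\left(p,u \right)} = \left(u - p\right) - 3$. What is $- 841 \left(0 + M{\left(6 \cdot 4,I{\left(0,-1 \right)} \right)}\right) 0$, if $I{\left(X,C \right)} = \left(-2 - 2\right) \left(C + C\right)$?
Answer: $0$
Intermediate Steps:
$I{\left(X,C \right)} = - 8 C$ ($I{\left(X,C \right)} = - 4 \cdot 2 C = - 8 C$)
$M{\left(p,u \right)} = -3 + u - p$
$- 841 \left(0 + M{\left(6 \cdot 4,I{\left(0,-1 \right)} \right)}\right) 0 = - 841 \left(0 - \left(-5 + 24\right)\right) 0 = - 841 \left(0 - 19\right) 0 = - 841 \left(\left(-19\right) 0\right) = \left(-841\right) 0 = 0$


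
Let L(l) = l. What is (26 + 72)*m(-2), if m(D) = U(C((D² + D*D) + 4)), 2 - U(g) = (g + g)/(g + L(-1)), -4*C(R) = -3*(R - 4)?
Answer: -196/5 ≈ -39.200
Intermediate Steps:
C(R) = -3 + 3*R/4 (C(R) = -(-3)*(R - 4)/4 = -(-3)*(-4 + R)/4 = -(12 - 3*R)/4 = -3 + 3*R/4)
U(g) = 2 - 2*g/(-1 + g) (U(g) = 2 - (g + g)/(g - 1) = 2 - 2*g/(-1 + g))
m(D) = -2/(-1 + 3*D²/2) (m(D) = -2/(-1 + (-3 + 3*((D² + D*D) + 4)/4)) = -2/(-1 + (-3 + 3*((D² + D²) + 4)/4)) = -2/(-1 + (-3 + 3*(2*D² + 4)/4)) = -2/(-1 + (-3 + 3*(4 + 2*D²)/4)) = -2/(-1 + (-3 + (3 + 3*D²/2))) = -2/(-1 + 3*D²/2))
(26 + 72)*m(-2) = (26 + 72)*(-4/(-2 + 3*(-2)²)) = 98*(-4/(-2 + 3*4)) = 98*(-4/(-2 + 12)) = 98*(-4/10) = 98*(-4*⅒) = 98*(-⅖) = -196/5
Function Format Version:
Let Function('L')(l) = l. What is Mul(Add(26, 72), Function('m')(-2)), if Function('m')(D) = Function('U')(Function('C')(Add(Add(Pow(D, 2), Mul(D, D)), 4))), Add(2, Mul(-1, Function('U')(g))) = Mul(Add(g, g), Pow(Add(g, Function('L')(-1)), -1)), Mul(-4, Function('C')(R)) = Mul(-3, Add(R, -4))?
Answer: Rational(-196, 5) ≈ -39.200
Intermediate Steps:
Function('C')(R) = Add(-3, Mul(Rational(3, 4), R)) (Function('C')(R) = Mul(Rational(-1, 4), Mul(-3, Add(R, -4))) = Mul(Rational(-1, 4), Mul(-3, Add(-4, R))) = Mul(Rational(-1, 4), Add(12, Mul(-3, R))) = Add(-3, Mul(Rational(3, 4), R)))
Function('U')(g) = Add(2, Mul(-2, g, Pow(Add(-1, g), -1))) (Function('U')(g) = Add(2, Mul(-1, Mul(Add(g, g), Pow(Add(g, -1), -1)))) = Add(2, Mul(-1, Mul(Mul(2, g), Pow(Add(-1, g), -1)))) = Add(2, Mul(-1, Mul(2, g, Pow(Add(-1, g), -1)))) = Add(2, Mul(-2, g, Pow(Add(-1, g), -1))))
Function('m')(D) = Mul(-2, Pow(Add(-1, Mul(Rational(3, 2), Pow(D, 2))), -1)) (Function('m')(D) = Mul(-2, Pow(Add(-1, Add(-3, Mul(Rational(3, 4), Add(Add(Pow(D, 2), Mul(D, D)), 4)))), -1)) = Mul(-2, Pow(Add(-1, Add(-3, Mul(Rational(3, 4), Add(Add(Pow(D, 2), Pow(D, 2)), 4)))), -1)) = Mul(-2, Pow(Add(-1, Add(-3, Mul(Rational(3, 4), Add(Mul(2, Pow(D, 2)), 4)))), -1)) = Mul(-2, Pow(Add(-1, Add(-3, Mul(Rational(3, 4), Add(4, Mul(2, Pow(D, 2)))))), -1)) = Mul(-2, Pow(Add(-1, Add(-3, Add(3, Mul(Rational(3, 2), Pow(D, 2))))), -1)) = Mul(-2, Pow(Add(-1, Mul(Rational(3, 2), Pow(D, 2))), -1)))
Mul(Add(26, 72), Function('m')(-2)) = Mul(Add(26, 72), Mul(-4, Pow(Add(-2, Mul(3, Pow(-2, 2))), -1))) = Mul(98, Mul(-4, Pow(Add(-2, Mul(3, 4)), -1))) = Mul(98, Mul(-4, Pow(Add(-2, 12), -1))) = Mul(98, Mul(-4, Pow(10, -1))) = Mul(98, Mul(-4, Rational(1, 10))) = Mul(98, Rational(-2, 5)) = Rational(-196, 5)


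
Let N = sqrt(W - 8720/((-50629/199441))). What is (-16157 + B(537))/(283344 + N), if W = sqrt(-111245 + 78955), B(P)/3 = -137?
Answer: -838821272/(14345423376 + sqrt(50629)*sqrt(1739125520 + 50629*I*sqrt(32290))) ≈ -0.058435 + 9.991e-8*I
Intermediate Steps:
B(P) = -411 (B(P) = 3*(-137) = -411)
W = I*sqrt(32290) (W = sqrt(-32290) = I*sqrt(32290) ≈ 179.69*I)
N = sqrt(1739125520/50629 + I*sqrt(32290)) (N = sqrt(I*sqrt(32290) - 8720/((-50629/199441))) = sqrt(I*sqrt(32290) - 8720/((-50629*1/199441))) = sqrt(I*sqrt(32290) - 8720/(-50629/199441)) = sqrt(I*sqrt(32290) - 8720*(-199441/50629)) = sqrt(I*sqrt(32290) + 1739125520/50629) = sqrt(1739125520/50629 + I*sqrt(32290)) ≈ 185.34 + 0.4848*I)
(-16157 + B(537))/(283344 + N) = (-16157 - 411)/(283344 + sqrt(88050185952080 + 2563295641*I*sqrt(32290))/50629) = -16568/(283344 + sqrt(88050185952080 + 2563295641*I*sqrt(32290))/50629)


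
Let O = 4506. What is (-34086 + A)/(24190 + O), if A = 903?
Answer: -33183/28696 ≈ -1.1564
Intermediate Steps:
(-34086 + A)/(24190 + O) = (-34086 + 903)/(24190 + 4506) = -33183/28696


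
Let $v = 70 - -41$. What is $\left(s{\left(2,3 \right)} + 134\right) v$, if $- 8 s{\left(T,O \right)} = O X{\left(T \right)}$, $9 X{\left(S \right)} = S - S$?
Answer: $14874$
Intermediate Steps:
$X{\left(S \right)} = 0$ ($X{\left(S \right)} = \frac{S - S}{9} = \frac{1}{9} \cdot 0 = 0$)
$v = 111$ ($v = 70 + 41 = 111$)
$s{\left(T,O \right)} = 0$ ($s{\left(T,O \right)} = - \frac{O 0}{8} = \left(- \frac{1}{8}\right) 0 = 0$)
$\left(s{\left(2,3 \right)} + 134\right) v = \left(0 + 134\right) 111 = 134 \cdot 111 = 14874$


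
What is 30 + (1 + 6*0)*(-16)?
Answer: 14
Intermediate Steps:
30 + (1 + 6*0)*(-16) = 30 + (1 + 0)*(-16) = 30 + 1*(-16) = 30 - 16 = 14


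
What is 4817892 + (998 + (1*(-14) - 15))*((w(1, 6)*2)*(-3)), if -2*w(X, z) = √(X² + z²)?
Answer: 4817892 + 2907*√37 ≈ 4.8356e+6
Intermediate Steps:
w(X, z) = -√(X² + z²)/2
4817892 + (998 + (1*(-14) - 15))*((w(1, 6)*2)*(-3)) = 4817892 + (998 + (1*(-14) - 15))*((-√(1² + 6²)/2*2)*(-3)) = 4817892 + (998 + (-14 - 15))*((-√(1 + 36)/2*2)*(-3)) = 4817892 + (998 - 29)*((-√37/2*2)*(-3)) = 4817892 + 969*(-√37*(-3)) = 4817892 + 969*(3*√37) = 4817892 + 2907*√37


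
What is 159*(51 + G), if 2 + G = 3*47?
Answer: 30210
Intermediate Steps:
G = 139 (G = -2 + 3*47 = -2 + 141 = 139)
159*(51 + G) = 159*(51 + 139) = 159*190 = 30210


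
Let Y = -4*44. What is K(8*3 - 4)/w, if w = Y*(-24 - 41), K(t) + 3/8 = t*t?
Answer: 3197/91520 ≈ 0.034932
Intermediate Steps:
Y = -176
K(t) = -3/8 + t**2 (K(t) = -3/8 + t*t = -3/8 + t**2)
w = 11440 (w = -176*(-24 - 41) = -176*(-65) = 11440)
K(8*3 - 4)/w = (-3/8 + (8*3 - 4)**2)/11440 = (-3/8 + (24 - 4)**2)*(1/11440) = (-3/8 + 20**2)*(1/11440) = (-3/8 + 400)*(1/11440) = (3197/8)*(1/11440) = 3197/91520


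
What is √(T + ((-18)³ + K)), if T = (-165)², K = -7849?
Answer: 2*√3386 ≈ 116.38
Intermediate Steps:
T = 27225
√(T + ((-18)³ + K)) = √(27225 + ((-18)³ - 7849)) = √(27225 + (-5832 - 7849)) = √(27225 - 13681) = √13544 = 2*√3386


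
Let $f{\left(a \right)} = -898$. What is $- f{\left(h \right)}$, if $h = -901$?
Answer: $898$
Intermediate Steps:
$- f{\left(h \right)} = \left(-1\right) \left(-898\right) = 898$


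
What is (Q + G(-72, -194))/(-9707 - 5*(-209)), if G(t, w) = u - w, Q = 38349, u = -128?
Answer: -38415/8662 ≈ -4.4349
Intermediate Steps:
G(t, w) = -128 - w
(Q + G(-72, -194))/(-9707 - 5*(-209)) = (38349 + (-128 - 1*(-194)))/(-9707 - 5*(-209)) = (38349 + (-128 + 194))/(-9707 + 1045) = (38349 + 66)/(-8662) = 38415*(-1/8662) = -38415/8662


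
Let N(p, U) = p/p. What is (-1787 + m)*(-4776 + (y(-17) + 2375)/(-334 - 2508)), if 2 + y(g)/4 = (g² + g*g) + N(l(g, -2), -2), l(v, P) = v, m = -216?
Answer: 3885269175/406 ≈ 9.5696e+6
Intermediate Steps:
N(p, U) = 1
y(g) = -4 + 8*g² (y(g) = -8 + 4*((g² + g*g) + 1) = -8 + 4*((g² + g²) + 1) = -8 + 4*(2*g² + 1) = -8 + 4*(1 + 2*g²) = -8 + (4 + 8*g²) = -4 + 8*g²)
(-1787 + m)*(-4776 + (y(-17) + 2375)/(-334 - 2508)) = (-1787 - 216)*(-4776 + ((-4 + 8*(-17)²) + 2375)/(-334 - 2508)) = -2003*(-4776 + ((-4 + 8*289) + 2375)/(-2842)) = -2003*(-4776 + ((-4 + 2312) + 2375)*(-1/2842)) = -2003*(-4776 + (2308 + 2375)*(-1/2842)) = -2003*(-4776 + 4683*(-1/2842)) = -2003*(-4776 - 669/406) = -2003*(-1939725/406) = 3885269175/406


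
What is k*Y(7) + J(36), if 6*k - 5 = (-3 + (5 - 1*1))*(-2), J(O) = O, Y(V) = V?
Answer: 79/2 ≈ 39.500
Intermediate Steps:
k = ½ (k = ⅚ + ((-3 + (5 - 1*1))*(-2))/6 = ⅚ + ((-3 + (5 - 1))*(-2))/6 = ⅚ + ((-3 + 4)*(-2))/6 = ⅚ + (1*(-2))/6 = ⅚ + (⅙)*(-2) = ⅚ - ⅓ = ½ ≈ 0.50000)
k*Y(7) + J(36) = (½)*7 + 36 = 7/2 + 36 = 79/2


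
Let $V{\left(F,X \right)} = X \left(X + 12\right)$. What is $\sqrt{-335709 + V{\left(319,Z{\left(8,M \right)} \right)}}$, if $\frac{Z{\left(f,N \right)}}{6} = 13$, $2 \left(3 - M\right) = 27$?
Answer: $3 i \sqrt{36521} \approx 573.31 i$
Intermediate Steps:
$M = - \frac{21}{2}$ ($M = 3 - \frac{27}{2} = - \frac{21}{2} \approx -10.5$)
$Z{\left(f,N \right)} = 78$ ($Z{\left(f,N \right)} = 6 \cdot 13 = 78$)
$V{\left(F,X \right)} = X \left(12 + X\right)$
$\sqrt{-335709 + V{\left(319,Z{\left(8,M \right)} \right)}} = \sqrt{-335709 + 78 \left(12 + 78\right)} = \sqrt{-335709 + 78 \cdot 90} = \sqrt{-335709 + 7020} = \sqrt{-328689} = 3 i \sqrt{36521}$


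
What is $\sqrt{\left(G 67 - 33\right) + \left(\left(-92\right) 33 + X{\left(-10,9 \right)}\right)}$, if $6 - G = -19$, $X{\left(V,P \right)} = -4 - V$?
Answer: $2 i \sqrt{347} \approx 37.256 i$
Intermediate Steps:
$G = 25$ ($G = 6 - -19 = 6 + 19 = 25$)
$\sqrt{\left(G 67 - 33\right) + \left(\left(-92\right) 33 + X{\left(-10,9 \right)}\right)} = \sqrt{\left(25 \cdot 67 - 33\right) - 3030} = \sqrt{\left(1675 - 33\right) + \left(-3036 + \left(-4 + 10\right)\right)} = \sqrt{1642 + \left(-3036 + 6\right)} = \sqrt{1642 - 3030} = \sqrt{-1388} = 2 i \sqrt{347}$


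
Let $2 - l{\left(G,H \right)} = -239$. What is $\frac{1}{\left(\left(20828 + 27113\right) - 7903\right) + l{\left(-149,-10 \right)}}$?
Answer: $\frac{1}{40279} \approx 2.4827 \cdot 10^{-5}$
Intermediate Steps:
$l{\left(G,H \right)} = 241$ ($l{\left(G,H \right)} = 2 - -239 = 2 + 239 = 241$)
$\frac{1}{\left(\left(20828 + 27113\right) - 7903\right) + l{\left(-149,-10 \right)}} = \frac{1}{\left(\left(20828 + 27113\right) - 7903\right) + 241} = \frac{1}{\left(47941 - 7903\right) + 241} = \frac{1}{40038 + 241} = \frac{1}{40279}$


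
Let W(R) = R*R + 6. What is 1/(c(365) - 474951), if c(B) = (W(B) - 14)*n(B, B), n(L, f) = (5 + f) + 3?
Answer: 1/49214990 ≈ 2.0319e-8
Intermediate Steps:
W(R) = 6 + R² (W(R) = R² + 6 = 6 + R²)
n(L, f) = 8 + f
c(B) = (-8 + B²)*(8 + B) (c(B) = ((6 + B²) - 14)*(8 + B) = (-8 + B²)*(8 + B))
1/(c(365) - 474951) = 1/((-8 + 365²)*(8 + 365) - 474951) = 1/((-8 + 133225)*373 - 474951) = 1/(133217*373 - 474951) = 1/(49689941 - 474951) = 1/49214990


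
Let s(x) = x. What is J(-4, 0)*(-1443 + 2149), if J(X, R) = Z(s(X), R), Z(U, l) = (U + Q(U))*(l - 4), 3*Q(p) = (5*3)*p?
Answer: 67776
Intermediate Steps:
Q(p) = 5*p (Q(p) = ((5*3)*p)/3 = (15*p)/3 = 5*p)
Z(U, l) = 6*U*(-4 + l) (Z(U, l) = (U + 5*U)*(l - 4) = (6*U)*(-4 + l) = 6*U*(-4 + l))
J(X, R) = 6*X*(-4 + R)
J(-4, 0)*(-1443 + 2149) = (6*(-4)*(-4 + 0))*(-1443 + 2149) = (6*(-4)*(-4))*706 = 96*706 = 67776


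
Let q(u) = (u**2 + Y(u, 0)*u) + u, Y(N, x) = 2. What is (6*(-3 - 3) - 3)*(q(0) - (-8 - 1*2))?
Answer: -390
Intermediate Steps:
q(u) = u**2 + 3*u (q(u) = (u**2 + 2*u) + u = u**2 + 3*u)
(6*(-3 - 3) - 3)*(q(0) - (-8 - 1*2)) = (6*(-3 - 3) - 3)*(0*(3 + 0) - (-8 - 1*2)) = (6*(-6) - 3)*(0*3 - (-8 - 2)) = (-36 - 3)*(0 - 1*(-10)) = -39*(0 + 10) = -39*10 = -390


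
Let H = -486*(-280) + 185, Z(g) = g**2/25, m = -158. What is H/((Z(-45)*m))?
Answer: -136265/12798 ≈ -10.647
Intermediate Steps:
Z(g) = g**2/25
H = 136265 (H = 136080 + 185 = 136265)
H/((Z(-45)*m)) = 136265/((((1/25)*(-45)**2)*(-158))) = 136265/((((1/25)*2025)*(-158))) = 136265/((81*(-158))) = 136265/(-12798) = 136265*(-1/12798) = -136265/12798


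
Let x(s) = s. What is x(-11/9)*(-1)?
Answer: 11/9 ≈ 1.2222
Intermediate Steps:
x(-11/9)*(-1) = -11/9*(-1) = 11/9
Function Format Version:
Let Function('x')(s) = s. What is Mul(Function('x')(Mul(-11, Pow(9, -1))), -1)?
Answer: Rational(11, 9) ≈ 1.2222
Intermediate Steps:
Mul(Function('x')(Mul(-11, Pow(9, -1))), -1) = Mul(Mul(-11, Pow(9, -1)), -1) = Mul(Mul(-11, Rational(1, 9)), -1) = Mul(Rational(-11, 9), -1) = Rational(11, 9)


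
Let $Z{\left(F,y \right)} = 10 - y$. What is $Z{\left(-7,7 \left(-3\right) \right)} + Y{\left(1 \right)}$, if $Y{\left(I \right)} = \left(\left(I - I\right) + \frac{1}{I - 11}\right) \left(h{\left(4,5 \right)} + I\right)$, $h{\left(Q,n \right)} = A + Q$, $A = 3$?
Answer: $\frac{151}{5} \approx 30.2$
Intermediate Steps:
$h{\left(Q,n \right)} = 3 + Q$
$Y{\left(I \right)} = \frac{7 + I}{-11 + I}$ ($Y{\left(I \right)} = \left(\left(I - I\right) + \frac{1}{I - 11}\right) \left(\left(3 + 4\right) + I\right) = \left(0 + \frac{1}{-11 + I}\right) \left(7 + I\right) = \frac{7 + I}{-11 + I}$)
$Z{\left(-7,7 \left(-3\right) \right)} + Y{\left(1 \right)} = \left(10 - 7 \left(-3\right)\right) + \frac{7 + 1}{-11 + 1} = \left(10 - -21\right) + \frac{1}{-10} \cdot 8 = \left(10 + 21\right) - \frac{4}{5} = 31 - \frac{4}{5} = \frac{151}{5}$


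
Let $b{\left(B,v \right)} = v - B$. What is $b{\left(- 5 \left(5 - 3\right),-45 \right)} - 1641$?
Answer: $-1676$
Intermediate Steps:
$b{\left(- 5 \left(5 - 3\right),-45 \right)} - 1641 = \left(-45 - - 5 \left(5 - 3\right)\right) - 1641 = \left(-45 - \left(-5\right) 2\right) - 1641 = \left(-45 - -10\right) - 1641 = \left(-45 + 10\right) - 1641 = -35 - 1641 = -1676$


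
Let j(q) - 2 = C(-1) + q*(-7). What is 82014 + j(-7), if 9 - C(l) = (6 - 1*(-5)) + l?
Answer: 82064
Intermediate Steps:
C(l) = -2 - l (C(l) = 9 - ((6 - 1*(-5)) + l) = 9 - ((6 + 5) + l) = 9 - (11 + l) = 9 + (-11 - l) = -2 - l)
j(q) = 1 - 7*q (j(q) = 2 + ((-2 - 1*(-1)) + q*(-7)) = 2 + ((-2 + 1) - 7*q) = 2 + (-1 - 7*q) = 1 - 7*q)
82014 + j(-7) = 82014 + (1 - 7*(-7)) = 82014 + (1 + 49) = 82014 + 50 = 82064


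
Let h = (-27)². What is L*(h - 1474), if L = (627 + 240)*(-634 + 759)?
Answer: -80739375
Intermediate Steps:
h = 729
L = 108375 (L = 867*125 = 108375)
L*(h - 1474) = 108375*(729 - 1474) = 108375*(-745) = -80739375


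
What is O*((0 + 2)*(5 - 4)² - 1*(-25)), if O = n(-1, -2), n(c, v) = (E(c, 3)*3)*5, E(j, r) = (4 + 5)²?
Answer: 32805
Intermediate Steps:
E(j, r) = 81 (E(j, r) = 9² = 81)
n(c, v) = 1215 (n(c, v) = (81*3)*5 = 243*5 = 1215)
O = 1215
O*((0 + 2)*(5 - 4)² - 1*(-25)) = 1215*((0 + 2)*(5 - 4)² - 1*(-25)) = 1215*(2*1² + 25) = 1215*(2*1 + 25) = 1215*(2 + 25) = 1215*27 = 32805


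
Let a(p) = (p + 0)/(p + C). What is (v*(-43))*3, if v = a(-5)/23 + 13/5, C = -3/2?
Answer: -507873/1495 ≈ -339.71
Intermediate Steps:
C = -3/2 (C = -3*½ = -3/2 ≈ -1.5000)
a(p) = p/(-3/2 + p) (a(p) = (p + 0)/(p - 3/2) = p/(-3/2 + p))
v = 3937/1495 (v = (2*(-5)/(-3 + 2*(-5)))/23 + 13/5 = (2*(-5)/(-3 - 10))*(1/23) + 13*(⅕) = (2*(-5)/(-13))*(1/23) + 13/5 = (2*(-5)*(-1/13))*(1/23) + 13/5 = (10/13)*(1/23) + 13/5 = 10/299 + 13/5 = 3937/1495 ≈ 2.6334)
(v*(-43))*3 = ((3937/1495)*(-43))*3 = -169291/1495*3 = -507873/1495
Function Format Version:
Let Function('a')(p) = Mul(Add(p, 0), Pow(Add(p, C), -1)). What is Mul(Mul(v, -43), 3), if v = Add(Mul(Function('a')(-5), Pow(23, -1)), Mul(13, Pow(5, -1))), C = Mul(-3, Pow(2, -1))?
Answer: Rational(-507873, 1495) ≈ -339.71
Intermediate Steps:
C = Rational(-3, 2) (C = Mul(-3, Rational(1, 2)) = Rational(-3, 2) ≈ -1.5000)
Function('a')(p) = Mul(p, Pow(Add(Rational(-3, 2), p), -1)) (Function('a')(p) = Mul(Add(p, 0), Pow(Add(p, Rational(-3, 2)), -1)) = Mul(p, Pow(Add(Rational(-3, 2), p), -1)))
v = Rational(3937, 1495) (v = Add(Mul(Mul(2, -5, Pow(Add(-3, Mul(2, -5)), -1)), Pow(23, -1)), Mul(13, Pow(5, -1))) = Add(Mul(Mul(2, -5, Pow(Add(-3, -10), -1)), Rational(1, 23)), Mul(13, Rational(1, 5))) = Add(Mul(Mul(2, -5, Pow(-13, -1)), Rational(1, 23)), Rational(13, 5)) = Add(Mul(Mul(2, -5, Rational(-1, 13)), Rational(1, 23)), Rational(13, 5)) = Add(Mul(Rational(10, 13), Rational(1, 23)), Rational(13, 5)) = Add(Rational(10, 299), Rational(13, 5)) = Rational(3937, 1495) ≈ 2.6334)
Mul(Mul(v, -43), 3) = Mul(Mul(Rational(3937, 1495), -43), 3) = Mul(Rational(-169291, 1495), 3) = Rational(-507873, 1495)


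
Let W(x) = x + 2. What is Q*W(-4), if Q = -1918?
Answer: 3836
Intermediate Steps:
W(x) = 2 + x
Q*W(-4) = -1918*(2 - 4) = -1918*(-2) = 3836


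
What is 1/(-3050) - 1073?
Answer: -3272651/3050 ≈ -1073.0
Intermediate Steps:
1/(-3050) - 1073 = -1/3050 - 1073 = -3272651/3050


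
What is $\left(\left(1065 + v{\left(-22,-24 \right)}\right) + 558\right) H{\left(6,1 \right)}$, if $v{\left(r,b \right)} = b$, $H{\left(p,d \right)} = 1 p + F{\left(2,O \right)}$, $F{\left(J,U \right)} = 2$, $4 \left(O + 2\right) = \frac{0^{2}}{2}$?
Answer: $12792$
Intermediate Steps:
$O = -2$ ($O = -2 + \frac{0^{2} \cdot \frac{1}{2}}{4} = -2 + \frac{0 \cdot \frac{1}{2}}{4} = -2 + \frac{1}{4} \cdot 0 = -2 + 0 = -2$)
$H{\left(p,d \right)} = 2 + p$ ($H{\left(p,d \right)} = 1 p + 2 = p + 2 = 2 + p$)
$\left(\left(1065 + v{\left(-22,-24 \right)}\right) + 558\right) H{\left(6,1 \right)} = \left(\left(1065 - 24\right) + 558\right) \left(2 + 6\right) = \left(1041 + 558\right) 8 = 1599 \cdot 8 = 12792$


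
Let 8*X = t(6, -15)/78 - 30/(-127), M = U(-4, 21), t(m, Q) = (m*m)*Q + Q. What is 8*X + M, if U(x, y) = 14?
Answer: 23513/3302 ≈ 7.1208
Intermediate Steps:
t(m, Q) = Q + Q*m**2 (t(m, Q) = m**2*Q + Q = Q*m**2 + Q = Q + Q*m**2)
M = 14
X = -22715/26416 (X = (-15*(1 + 6**2)/78 - 30/(-127))/8 = (-15*(1 + 36)*(1/78) - 30*(-1/127))/8 = (-15*37*(1/78) + 30/127)/8 = (-555*1/78 + 30/127)/8 = (-185/26 + 30/127)/8 = (1/8)*(-22715/3302) = -22715/26416 ≈ -0.85990)
8*X + M = 8*(-22715/26416) + 14 = -22715/3302 + 14 = 23513/3302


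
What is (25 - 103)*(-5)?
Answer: 390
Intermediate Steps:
(25 - 103)*(-5) = -78*(-5) = 390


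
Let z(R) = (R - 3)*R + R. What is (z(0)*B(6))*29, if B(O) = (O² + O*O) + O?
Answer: 0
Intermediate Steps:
B(O) = O + 2*O² (B(O) = (O² + O²) + O = 2*O² + O = O + 2*O²)
z(R) = R + R*(-3 + R) (z(R) = (-3 + R)*R + R = R*(-3 + R) + R = R + R*(-3 + R))
(z(0)*B(6))*29 = ((0*(-2 + 0))*(6*(1 + 2*6)))*29 = ((0*(-2))*(6*(1 + 12)))*29 = (0*(6*13))*29 = (0*78)*29 = 0*29 = 0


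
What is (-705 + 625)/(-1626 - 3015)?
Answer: 80/4641 ≈ 0.017238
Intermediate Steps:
(-705 + 625)/(-1626 - 3015) = -80/(-4641) = -80*(-1/4641) = 80/4641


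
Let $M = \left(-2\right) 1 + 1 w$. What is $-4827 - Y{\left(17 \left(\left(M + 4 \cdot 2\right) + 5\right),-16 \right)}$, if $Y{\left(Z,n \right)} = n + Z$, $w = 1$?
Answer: $-5015$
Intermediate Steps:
$M = -1$ ($M = \left(-2\right) 1 + 1 \cdot 1 = -2 + 1 = -1$)
$Y{\left(Z,n \right)} = Z + n$
$-4827 - Y{\left(17 \left(\left(M + 4 \cdot 2\right) + 5\right),-16 \right)} = -4827 - \left(17 \left(\left(-1 + 4 \cdot 2\right) + 5\right) - 16\right) = -4827 - \left(17 \left(\left(-1 + 8\right) + 5\right) - 16\right) = -4827 - \left(17 \left(7 + 5\right) - 16\right) = -4827 - \left(17 \cdot 12 - 16\right) = -4827 - \left(204 - 16\right) = -4827 - 188 = -5015$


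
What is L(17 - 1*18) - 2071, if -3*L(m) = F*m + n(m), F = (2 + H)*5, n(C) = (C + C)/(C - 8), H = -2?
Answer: -55919/27 ≈ -2071.1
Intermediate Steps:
n(C) = 2*C/(-8 + C) (n(C) = (2*C)/(-8 + C) = 2*C/(-8 + C))
F = 0 (F = (2 - 2)*5 = 0*5 = 0)
L(m) = -2*m/(3*(-8 + m)) (L(m) = -(0*m + 2*m/(-8 + m))/3 = -(0 + 2*m/(-8 + m))/3 = -2*m/(3*(-8 + m)))
L(17 - 1*18) - 2071 = -2*(17 - 1*18)/(-24 + 3*(17 - 1*18)) - 2071 = -2*(17 - 18)/(-24 + 3*(17 - 18)) - 2071 = -2*(-1)/(-24 + 3*(-1)) - 2071 = -2*(-1)/(-24 - 3) - 2071 = -2*(-1)/(-27) - 2071 = -2*(-1)*(-1/27) - 2071 = -2/27 - 2071 = -55919/27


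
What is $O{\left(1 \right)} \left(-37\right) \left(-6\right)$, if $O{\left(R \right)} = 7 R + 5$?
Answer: $2664$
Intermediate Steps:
$O{\left(R \right)} = 5 + 7 R$
$O{\left(1 \right)} \left(-37\right) \left(-6\right) = \left(5 + 7 \cdot 1\right) \left(-37\right) \left(-6\right) = \left(5 + 7\right) \left(-37\right) \left(-6\right) = 12 \left(-37\right) \left(-6\right) = \left(-444\right) \left(-6\right) = 2664$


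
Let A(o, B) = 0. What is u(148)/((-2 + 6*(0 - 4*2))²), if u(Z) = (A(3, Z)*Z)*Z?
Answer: 0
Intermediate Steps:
u(Z) = 0 (u(Z) = (0*Z)*Z = 0*Z = 0)
u(148)/((-2 + 6*(0 - 4*2))²) = 0/((-2 + 6*(0 - 4*2))²) = 0/((-2 + 6*(0 - 8))²) = 0/((-2 + 6*(-8))²) = 0/((-2 - 48)²) = 0/((-50)²) = 0/2500 = 0*(1/2500) = 0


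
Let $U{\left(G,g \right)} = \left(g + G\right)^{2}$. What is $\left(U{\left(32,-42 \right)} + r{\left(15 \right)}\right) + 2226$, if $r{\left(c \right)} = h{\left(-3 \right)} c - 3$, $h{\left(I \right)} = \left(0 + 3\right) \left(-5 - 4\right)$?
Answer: $1918$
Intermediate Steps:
$U{\left(G,g \right)} = \left(G + g\right)^{2}$
$h{\left(I \right)} = -27$ ($h{\left(I \right)} = 3 \left(-9\right) = -27$)
$r{\left(c \right)} = -3 - 27 c$ ($r{\left(c \right)} = - 27 c - 3 = -3 - 27 c$)
$\left(U{\left(32,-42 \right)} + r{\left(15 \right)}\right) + 2226 = \left(\left(32 - 42\right)^{2} - 408\right) + 2226 = \left(\left(-10\right)^{2} - 408\right) + 2226 = \left(100 - 408\right) + 2226 = -308 + 2226 = 1918$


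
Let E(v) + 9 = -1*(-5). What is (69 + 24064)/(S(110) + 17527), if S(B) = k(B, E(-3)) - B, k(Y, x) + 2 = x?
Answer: 24133/17411 ≈ 1.3861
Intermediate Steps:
E(v) = -4 (E(v) = -9 - 1*(-5) = -9 + 5 = -4)
k(Y, x) = -2 + x
S(B) = -6 - B (S(B) = (-2 - 4) - B = -6 - B)
(69 + 24064)/(S(110) + 17527) = (69 + 24064)/((-6 - 1*110) + 17527) = 24133/((-6 - 110) + 17527) = 24133/(-116 + 17527) = 24133/17411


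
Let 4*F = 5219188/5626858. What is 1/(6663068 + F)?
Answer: 5626858/37492138785141 ≈ 1.5008e-7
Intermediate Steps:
F = 1304797/5626858 (F = (5219188/5626858)/4 = (5219188*(1/5626858))/4 = (1/4)*(2609594/2813429) = 1304797/5626858 ≈ 0.23189)
1/(6663068 + F) = 1/(6663068 + 1304797/5626858) = 1/(37492138785141/5626858) = 5626858/37492138785141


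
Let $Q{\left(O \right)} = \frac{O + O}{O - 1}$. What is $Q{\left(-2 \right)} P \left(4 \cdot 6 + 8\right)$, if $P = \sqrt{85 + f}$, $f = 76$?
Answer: $\frac{128 \sqrt{161}}{3} \approx 541.38$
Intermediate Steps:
$Q{\left(O \right)} = \frac{2 O}{-1 + O}$
$P = \sqrt{161}$ ($P = \sqrt{85 + 76} = \sqrt{161} \approx 12.689$)
$Q{\left(-2 \right)} P \left(4 \cdot 6 + 8\right) = 2 \left(-2\right) \frac{1}{-1 - 2} \sqrt{161} \left(4 \cdot 6 + 8\right) = 2 \left(-2\right) \frac{1}{-3} \sqrt{161} \left(24 + 8\right) = 2 \left(-2\right) \left(- \frac{1}{3}\right) \sqrt{161} \cdot 32 = \frac{4 \sqrt{161}}{3} \cdot 32 = \frac{128 \sqrt{161}}{3}$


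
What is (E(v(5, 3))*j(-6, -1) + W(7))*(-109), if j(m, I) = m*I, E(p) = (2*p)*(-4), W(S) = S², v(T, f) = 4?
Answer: 15587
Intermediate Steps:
E(p) = -8*p
j(m, I) = I*m
(E(v(5, 3))*j(-6, -1) + W(7))*(-109) = ((-8*4)*(-1*(-6)) + 7²)*(-109) = (-32*6 + 49)*(-109) = (-192 + 49)*(-109) = -143*(-109) = 15587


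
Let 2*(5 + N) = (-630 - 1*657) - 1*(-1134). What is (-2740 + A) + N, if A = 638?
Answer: -4367/2 ≈ -2183.5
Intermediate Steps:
N = -163/2 (N = -5 + ((-630 - 1*657) - 1*(-1134))/2 = -5 + ((-630 - 657) + 1134)/2 = -5 + (-1287 + 1134)/2 = -5 + (½)*(-153) = -5 - 153/2 = -163/2 ≈ -81.500)
(-2740 + A) + N = (-2740 + 638) - 163/2 = -2102 - 163/2 = -4367/2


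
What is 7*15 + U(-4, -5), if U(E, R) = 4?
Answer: 109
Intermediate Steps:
7*15 + U(-4, -5) = 7*15 + 4 = 105 + 4 = 109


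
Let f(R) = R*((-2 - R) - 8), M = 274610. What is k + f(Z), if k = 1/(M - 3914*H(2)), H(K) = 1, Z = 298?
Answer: -24845561663/270696 ≈ -91784.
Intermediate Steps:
f(R) = R*(-10 - R)
k = 1/270696 (k = 1/(274610 - 3914*1) = 1/(274610 - 3914) = 1/270696 ≈ 3.6942e-6)
k + f(Z) = 1/270696 - 1*298*(10 + 298) = 1/270696 - 1*298*308 = 1/270696 - 91784 = -24845561663/270696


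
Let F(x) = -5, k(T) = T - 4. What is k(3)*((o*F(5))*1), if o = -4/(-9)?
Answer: 20/9 ≈ 2.2222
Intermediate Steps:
o = 4/9 (o = -4*(-⅑) = 4/9 ≈ 0.44444)
k(T) = -4 + T
k(3)*((o*F(5))*1) = (-4 + 3)*(((4/9)*(-5))*1) = -(-20)/9 = -1*(-20/9) = 20/9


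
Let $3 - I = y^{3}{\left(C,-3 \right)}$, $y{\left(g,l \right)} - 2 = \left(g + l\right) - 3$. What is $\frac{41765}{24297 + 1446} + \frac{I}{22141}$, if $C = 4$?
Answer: $\frac{924796094}{569975763} \approx 1.6225$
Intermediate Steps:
$y{\left(g,l \right)} = -1 + g + l$ ($y{\left(g,l \right)} = 2 - \left(3 - g - l\right) = 2 + \left(-3 + g + l\right) = -1 + g + l$)
$I = 3$ ($I = 3 - \left(-1 + 4 - 3\right)^{3} = 3 - 0^{3} = 3 - 0 = 3 + 0 = 3$)
$\frac{41765}{24297 + 1446} + \frac{I}{22141} = \frac{41765}{24297 + 1446} + \frac{3}{22141} = \frac{41765}{25743} + 3 \cdot \frac{1}{22141} = 41765 \cdot \frac{1}{25743} + \frac{3}{22141} = \frac{41765}{25743} + \frac{3}{22141} = \frac{924796094}{569975763}$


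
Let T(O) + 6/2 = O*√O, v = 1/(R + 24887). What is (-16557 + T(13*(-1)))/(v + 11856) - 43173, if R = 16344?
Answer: -21105144885861/488834737 - 536003*I*√13/488834737 ≈ -43174.0 - 0.0039535*I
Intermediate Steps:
v = 1/41231 (v = 1/(16344 + 24887) = 1/41231 ≈ 2.4254e-5)
T(O) = -3 + O^(3/2) (T(O) = -3 + O*√O = -3 + O^(3/2))
(-16557 + T(13*(-1)))/(v + 11856) - 43173 = (-16557 + (-3 + (13*(-1))^(3/2)))/(1/41231 + 11856) - 43173 = (-16557 + (-3 + (-13)^(3/2)))/(488834737/41231) - 43173 = (-16557 + (-3 - 13*I*√13))*(41231/488834737) - 43173 = (-16560 - 13*I*√13)*(41231/488834737) - 43173 = (-682785360/488834737 - 536003*I*√13/488834737) - 43173 = -21105144885861/488834737 - 536003*I*√13/488834737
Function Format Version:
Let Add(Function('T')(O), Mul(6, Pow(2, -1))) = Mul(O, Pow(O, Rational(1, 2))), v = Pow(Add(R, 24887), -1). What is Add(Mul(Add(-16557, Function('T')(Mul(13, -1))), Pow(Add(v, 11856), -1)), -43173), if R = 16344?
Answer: Add(Rational(-21105144885861, 488834737), Mul(Rational(-536003, 488834737), I, Pow(13, Rational(1, 2)))) ≈ Add(-43174., Mul(-0.0039535, I))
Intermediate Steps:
v = Rational(1, 41231) (v = Pow(Add(16344, 24887), -1) = Pow(41231, -1) = Rational(1, 41231) ≈ 2.4254e-5)
Function('T')(O) = Add(-3, Pow(O, Rational(3, 2))) (Function('T')(O) = Add(-3, Mul(O, Pow(O, Rational(1, 2)))) = Add(-3, Pow(O, Rational(3, 2))))
Add(Mul(Add(-16557, Function('T')(Mul(13, -1))), Pow(Add(v, 11856), -1)), -43173) = Add(Mul(Add(-16557, Add(-3, Pow(Mul(13, -1), Rational(3, 2)))), Pow(Add(Rational(1, 41231), 11856), -1)), -43173) = Add(Mul(Add(-16557, Add(-3, Pow(-13, Rational(3, 2)))), Pow(Rational(488834737, 41231), -1)), -43173) = Add(Mul(Add(-16557, Add(-3, Mul(-13, I, Pow(13, Rational(1, 2))))), Rational(41231, 488834737)), -43173) = Add(Mul(Add(-16560, Mul(-13, I, Pow(13, Rational(1, 2)))), Rational(41231, 488834737)), -43173) = Add(Add(Rational(-682785360, 488834737), Mul(Rational(-536003, 488834737), I, Pow(13, Rational(1, 2)))), -43173) = Add(Rational(-21105144885861, 488834737), Mul(Rational(-536003, 488834737), I, Pow(13, Rational(1, 2))))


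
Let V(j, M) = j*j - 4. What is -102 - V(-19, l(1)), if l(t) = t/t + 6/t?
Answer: -459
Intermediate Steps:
l(t) = 1 + 6/t
V(j, M) = -4 + j² (V(j, M) = j² - 4 = -4 + j²)
-102 - V(-19, l(1)) = -102 - (-4 + (-19)²) = -102 - (-4 + 361) = -102 - 1*357 = -102 - 357 = -459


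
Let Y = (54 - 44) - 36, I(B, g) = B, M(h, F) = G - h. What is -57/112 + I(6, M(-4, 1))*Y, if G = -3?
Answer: -17529/112 ≈ -156.51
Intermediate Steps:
M(h, F) = -3 - h
Y = -26 (Y = 10 - 36 = -26)
-57/112 + I(6, M(-4, 1))*Y = -57/112 + 6*(-26) = -57*1/112 - 156 = -57/112 - 156 = -17529/112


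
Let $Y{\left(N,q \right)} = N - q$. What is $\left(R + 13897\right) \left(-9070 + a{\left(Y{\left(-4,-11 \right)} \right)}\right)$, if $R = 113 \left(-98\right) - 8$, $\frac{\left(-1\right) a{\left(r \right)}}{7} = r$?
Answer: $-25669985$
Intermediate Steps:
$a{\left(r \right)} = - 7 r$
$R = -11082$ ($R = -11074 - 8 = -11082$)
$\left(R + 13897\right) \left(-9070 + a{\left(Y{\left(-4,-11 \right)} \right)}\right) = \left(-11082 + 13897\right) \left(-9070 - 7 \left(-4 - -11\right)\right) = 2815 \left(-9070 - 7 \left(-4 + 11\right)\right) = 2815 \left(-9070 - 49\right) = 2815 \left(-9119\right) = -25669985$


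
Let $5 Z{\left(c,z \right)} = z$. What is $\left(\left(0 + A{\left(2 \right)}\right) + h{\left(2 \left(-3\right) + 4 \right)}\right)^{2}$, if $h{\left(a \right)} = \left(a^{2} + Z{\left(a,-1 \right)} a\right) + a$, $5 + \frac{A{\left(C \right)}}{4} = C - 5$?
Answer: $\frac{21904}{25} \approx 876.16$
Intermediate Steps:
$Z{\left(c,z \right)} = \frac{z}{5}$
$A{\left(C \right)} = -40 + 4 C$ ($A{\left(C \right)} = -20 + 4 \left(C - 5\right) = -20 + 4 \left(-5 + C\right) = -20 + \left(-20 + 4 C\right) = -40 + 4 C$)
$h{\left(a \right)} = a^{2} + \frac{4 a}{5}$ ($h{\left(a \right)} = \left(a^{2} + \frac{1}{5} \left(-1\right) a\right) + a = \left(a^{2} - \frac{a}{5}\right) + a = a^{2} + \frac{4 a}{5}$)
$\left(\left(0 + A{\left(2 \right)}\right) + h{\left(2 \left(-3\right) + 4 \right)}\right)^{2} = \left(\left(0 + \left(-40 + 4 \cdot 2\right)\right) + \frac{\left(2 \left(-3\right) + 4\right) \left(4 + 5 \left(2 \left(-3\right) + 4\right)\right)}{5}\right)^{2} = \left(\left(0 + \left(-40 + 8\right)\right) + \frac{\left(-6 + 4\right) \left(4 + 5 \left(-6 + 4\right)\right)}{5}\right)^{2} = \left(\left(0 - 32\right) + \frac{1}{5} \left(-2\right) \left(4 + 5 \left(-2\right)\right)\right)^{2} = \left(-32 + \frac{1}{5} \left(-2\right) \left(4 - 10\right)\right)^{2} = \left(-32 + \frac{1}{5} \left(-2\right) \left(-6\right)\right)^{2} = \left(-32 + \frac{12}{5}\right)^{2} = \left(- \frac{148}{5}\right)^{2} = \frac{21904}{25}$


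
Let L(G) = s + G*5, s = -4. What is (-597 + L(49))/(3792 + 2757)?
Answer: -356/6549 ≈ -0.054359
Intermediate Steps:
L(G) = -4 + 5*G (L(G) = -4 + G*5 = -4 + 5*G)
(-597 + L(49))/(3792 + 2757) = (-597 + (-4 + 5*49))/(3792 + 2757) = (-597 + (-4 + 245))/6549 = (-597 + 241)*(1/6549) = -356*1/6549 = -356/6549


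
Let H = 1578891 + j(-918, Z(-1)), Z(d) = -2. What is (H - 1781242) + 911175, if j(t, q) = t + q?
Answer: 707904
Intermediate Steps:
j(t, q) = q + t
H = 1577971 (H = 1578891 + (-2 - 918) = 1578891 - 920 = 1577971)
(H - 1781242) + 911175 = (1577971 - 1781242) + 911175 = -203271 + 911175 = 707904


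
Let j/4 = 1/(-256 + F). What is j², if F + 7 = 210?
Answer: 16/2809 ≈ 0.0056960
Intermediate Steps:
F = 203 (F = -7 + 210 = 203)
j = -4/53 (j = 4/(-256 + 203) = 4/(-53) = 4*(-1/53) = -4/53 ≈ -0.075472)
j² = (-4/53)² = 16/2809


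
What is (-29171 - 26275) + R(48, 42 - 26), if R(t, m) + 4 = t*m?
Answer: -54682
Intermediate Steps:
R(t, m) = -4 + m*t (R(t, m) = -4 + t*m = -4 + m*t)
(-29171 - 26275) + R(48, 42 - 26) = (-29171 - 26275) + (-4 + (42 - 26)*48) = -55446 + (-4 + 16*48) = -55446 + (-4 + 768) = -55446 + 764 = -54682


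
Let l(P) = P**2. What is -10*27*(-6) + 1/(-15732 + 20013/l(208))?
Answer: 1102586917436/680609235 ≈ 1620.0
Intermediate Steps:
-10*27*(-6) + 1/(-15732 + 20013/l(208)) = -10*27*(-6) + 1/(-15732 + 20013/(208**2)) = -270*(-6) + 1/(-15732 + 20013/43264) = 1620 + 1/(-15732 + 20013*(1/43264)) = 1620 + 1/(-15732 + 20013/43264) = 1620 + 1/(-680609235/43264) = 1620 - 43264/680609235 = 1102586917436/680609235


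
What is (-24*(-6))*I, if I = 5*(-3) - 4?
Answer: -2736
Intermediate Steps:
I = -19 (I = -15 - 4 = -19)
(-24*(-6))*I = -24*(-6)*(-19) = 144*(-19) = -2736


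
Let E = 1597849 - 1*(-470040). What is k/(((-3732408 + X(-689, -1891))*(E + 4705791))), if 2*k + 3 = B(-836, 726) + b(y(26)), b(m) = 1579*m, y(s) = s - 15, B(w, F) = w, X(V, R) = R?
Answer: -1653/5058989290064 ≈ -3.2675e-10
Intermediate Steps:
y(s) = -15 + s
E = 2067889 (E = 1597849 + 470040 = 2067889)
k = 8265 (k = -3/2 + (-836 + 1579*(-15 + 26))/2 = -3/2 + (-836 + 1579*11)/2 = -3/2 + (-836 + 17369)/2 = -3/2 + (½)*16533 = -3/2 + 16533/2 = 8265)
k/(((-3732408 + X(-689, -1891))*(E + 4705791))) = 8265/(((-3732408 - 1891)*(2067889 + 4705791))) = 8265/((-3734299*6773680)) = 8265/(-25294946450320) = 8265*(-1/25294946450320) = -1653/5058989290064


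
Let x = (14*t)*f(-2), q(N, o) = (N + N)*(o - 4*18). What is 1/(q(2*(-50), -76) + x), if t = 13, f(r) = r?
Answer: 1/29236 ≈ 3.4204e-5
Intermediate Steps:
q(N, o) = 2*N*(-72 + o) (q(N, o) = (2*N)*(o - 72) = (2*N)*(-72 + o) = 2*N*(-72 + o))
x = -364 (x = (14*13)*(-2) = 182*(-2) = -364)
1/(q(2*(-50), -76) + x) = 1/(2*(2*(-50))*(-72 - 76) - 364) = 1/(2*(-100)*(-148) - 364) = 1/(29600 - 364) = 1/29236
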